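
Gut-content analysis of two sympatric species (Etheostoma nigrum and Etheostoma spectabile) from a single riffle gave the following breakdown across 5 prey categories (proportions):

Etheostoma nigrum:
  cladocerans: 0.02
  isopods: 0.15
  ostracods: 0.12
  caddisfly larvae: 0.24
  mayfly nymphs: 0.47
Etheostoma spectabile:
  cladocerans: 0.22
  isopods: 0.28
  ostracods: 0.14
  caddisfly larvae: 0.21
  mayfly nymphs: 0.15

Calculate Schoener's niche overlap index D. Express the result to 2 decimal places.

Σ|p₁ᵢ − p₂ᵢ| = 0.20 + 0.13 + 0.02 + 0.03 + 0.32 = 0.70
D = 1 − ½ × 0.70 = 1 − 0.350 = 0.6500

0.65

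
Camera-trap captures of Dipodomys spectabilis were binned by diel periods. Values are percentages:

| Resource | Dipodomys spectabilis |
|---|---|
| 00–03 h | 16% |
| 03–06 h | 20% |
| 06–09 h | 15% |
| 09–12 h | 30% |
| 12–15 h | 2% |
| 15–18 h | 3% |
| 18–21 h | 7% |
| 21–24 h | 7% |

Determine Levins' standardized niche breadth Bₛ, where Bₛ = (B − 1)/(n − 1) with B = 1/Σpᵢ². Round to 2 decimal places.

0.61

Convert percentages to proportions (divide by 100).
Σpᵢ² = 0.16² + 0.20² + 0.15² + 0.30² + 0.02² + 0.03² + 0.07² + 0.07² = 0.0256 + 0.0400 + 0.0225 + 0.0900 + 0.0004 + 0.0009 + 0.0049 + 0.0049 = 0.1892
B = 1 / 0.1892 = 5.2854
Bₛ = (B − 1)/(n − 1) = (5.2854 − 1)/(8 − 1) = 4.2854/7 = 0.6122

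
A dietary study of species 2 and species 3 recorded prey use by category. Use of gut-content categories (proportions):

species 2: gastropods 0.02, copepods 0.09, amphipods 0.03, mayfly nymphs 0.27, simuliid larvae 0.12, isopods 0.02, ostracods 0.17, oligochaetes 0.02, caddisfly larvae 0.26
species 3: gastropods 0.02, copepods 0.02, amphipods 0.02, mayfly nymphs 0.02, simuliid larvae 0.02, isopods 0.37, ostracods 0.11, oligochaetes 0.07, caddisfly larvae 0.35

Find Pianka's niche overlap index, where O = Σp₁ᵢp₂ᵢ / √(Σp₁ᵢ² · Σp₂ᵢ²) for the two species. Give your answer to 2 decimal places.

Σ p₁ᵢp₂ᵢ = 0.0004 + 0.0018 + 0.0006 + 0.0054 + 0.0024 + 0.0074 + 0.0187 + 0.0014 + 0.0910 = 0.1291
Σp_1ᵢ² = 0.02² + 0.09² + 0.03² + 0.27² + 0.12² + 0.02² + 0.17² + 0.02² + 0.26² = 0.0004 + 0.0081 + 0.0009 + 0.0729 + 0.0144 + 0.0004 + 0.0289 + 0.0004 + 0.0676 = 0.1940
Σp_2ᵢ² = 0.02² + 0.02² + 0.02² + 0.02² + 0.02² + 0.37² + 0.11² + 0.07² + 0.35² = 0.0004 + 0.0004 + 0.0004 + 0.0004 + 0.0004 + 0.1369 + 0.0121 + 0.0049 + 0.1225 = 0.2784
O = 0.1291 / √(0.1940 × 0.2784) = 0.1291 / 0.23240 = 0.5555

0.56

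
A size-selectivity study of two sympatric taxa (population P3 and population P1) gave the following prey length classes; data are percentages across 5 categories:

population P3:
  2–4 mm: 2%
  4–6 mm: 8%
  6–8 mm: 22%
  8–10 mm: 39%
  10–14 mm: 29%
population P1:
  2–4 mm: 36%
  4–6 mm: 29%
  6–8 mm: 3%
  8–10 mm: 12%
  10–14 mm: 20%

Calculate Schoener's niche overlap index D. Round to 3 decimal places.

Convert percentages to proportions (divide by 100).
Σ|p₁ᵢ − p₂ᵢ| = 0.34 + 0.21 + 0.19 + 0.27 + 0.09 = 1.10
D = 1 − ½ × 1.10 = 1 − 0.550 = 0.45000

0.450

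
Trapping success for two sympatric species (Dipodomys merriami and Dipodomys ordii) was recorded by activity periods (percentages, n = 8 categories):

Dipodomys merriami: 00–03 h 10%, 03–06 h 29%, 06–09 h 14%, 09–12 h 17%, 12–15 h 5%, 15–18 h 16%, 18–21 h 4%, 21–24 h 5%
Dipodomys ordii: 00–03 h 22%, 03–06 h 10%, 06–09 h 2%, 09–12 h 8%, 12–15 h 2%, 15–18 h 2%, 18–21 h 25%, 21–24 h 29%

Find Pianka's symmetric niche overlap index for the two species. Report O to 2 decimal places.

Convert percentages to proportions (divide by 100).
Σ p₁ᵢp₂ᵢ = 0.0220 + 0.0290 + 0.0028 + 0.0136 + 0.0010 + 0.0032 + 0.0100 + 0.0145 = 0.0961
Σp_1ᵢ² = 0.10² + 0.29² + 0.14² + 0.17² + 0.05² + 0.16² + 0.04² + 0.05² = 0.0100 + 0.0841 + 0.0196 + 0.0289 + 0.0025 + 0.0256 + 0.0016 + 0.0025 = 0.1748
Σp_2ᵢ² = 0.22² + 0.10² + 0.02² + 0.08² + 0.02² + 0.02² + 0.25² + 0.29² = 0.0484 + 0.0100 + 0.0004 + 0.0064 + 0.0004 + 0.0004 + 0.0625 + 0.0841 = 0.2126
O = 0.0961 / √(0.1748 × 0.2126) = 0.0961 / 0.19278 = 0.4985

0.50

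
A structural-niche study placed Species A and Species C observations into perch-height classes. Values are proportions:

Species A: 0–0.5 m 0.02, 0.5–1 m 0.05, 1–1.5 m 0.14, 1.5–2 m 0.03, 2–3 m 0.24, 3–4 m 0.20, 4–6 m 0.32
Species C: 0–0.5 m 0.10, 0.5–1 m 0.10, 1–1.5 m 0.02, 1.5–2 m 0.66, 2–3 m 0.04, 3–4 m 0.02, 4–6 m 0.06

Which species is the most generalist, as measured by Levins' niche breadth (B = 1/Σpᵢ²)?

Species A

Σp_Aᵢ² = 0.02² + 0.05² + 0.14² + 0.03² + 0.24² + 0.20² + 0.32² = 0.0004 + 0.0025 + 0.0196 + 0.0009 + 0.0576 + 0.0400 + 0.1024 = 0.2234
B_A = 1 / 0.2234 = 4.4763
Σp_Cᵢ² = 0.10² + 0.10² + 0.02² + 0.66² + 0.04² + 0.02² + 0.06² = 0.0100 + 0.0100 + 0.0004 + 0.4356 + 0.0016 + 0.0004 + 0.0036 = 0.4616
B_C = 1 / 0.4616 = 2.1664
Highest B → broadest niche (most generalist): Species A (B = 4.48).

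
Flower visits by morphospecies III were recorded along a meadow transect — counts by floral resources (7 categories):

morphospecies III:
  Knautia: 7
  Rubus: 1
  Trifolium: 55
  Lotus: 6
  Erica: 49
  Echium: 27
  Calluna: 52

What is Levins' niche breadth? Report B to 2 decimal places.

4.34

Proportions for morphospecies III (n=197): 7/197=0.0355, 1/197=0.0051, 55/197=0.2792, 6/197=0.0305, 49/197=0.2487, 27/197=0.1371, 52/197=0.2640
Σpᵢ² = 0.0355² + 0.0051² + 0.2792² + 0.0305² + 0.2487² + 0.1371² + 0.2640² = 0.001260 + 0.000026 + 0.077953 + 0.000930 + 0.061852 + 0.018796 + 0.069696 = 0.230513
B = 1 / 0.230513 = 4.3382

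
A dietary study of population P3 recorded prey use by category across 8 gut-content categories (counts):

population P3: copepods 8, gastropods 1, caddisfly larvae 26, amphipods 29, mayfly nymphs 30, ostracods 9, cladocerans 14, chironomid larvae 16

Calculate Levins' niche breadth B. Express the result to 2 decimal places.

5.87

Proportions for population P3 (n=133): 8/133=0.0602, 1/133=0.0075, 26/133=0.1955, 29/133=0.2180, 30/133=0.2256, 9/133=0.0677, 14/133=0.1053, 16/133=0.1203
Σpᵢ² = 0.0602² + 0.0075² + 0.1955² + 0.2180² + 0.2256² + 0.0677² + 0.1053² + 0.1203² = 0.003624 + 0.000056 + 0.038220 + 0.047524 + 0.050895 + 0.004583 + 0.011088 + 0.014472 = 0.170462
B = 1 / 0.170462 = 5.8664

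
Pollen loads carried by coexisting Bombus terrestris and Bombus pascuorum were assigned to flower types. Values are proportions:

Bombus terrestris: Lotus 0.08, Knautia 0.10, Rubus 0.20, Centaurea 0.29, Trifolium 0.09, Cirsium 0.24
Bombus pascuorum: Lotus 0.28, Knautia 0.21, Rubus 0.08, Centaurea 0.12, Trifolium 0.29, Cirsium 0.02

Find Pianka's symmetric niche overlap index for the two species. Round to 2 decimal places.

Σ p₁ᵢp₂ᵢ = 0.0224 + 0.0210 + 0.0160 + 0.0348 + 0.0261 + 0.0048 = 0.1251
Σp_1ᵢ² = 0.08² + 0.10² + 0.20² + 0.29² + 0.09² + 0.24² = 0.0064 + 0.0100 + 0.0400 + 0.0841 + 0.0081 + 0.0576 = 0.2062
Σp_2ᵢ² = 0.28² + 0.21² + 0.08² + 0.12² + 0.29² + 0.02² = 0.0784 + 0.0441 + 0.0064 + 0.0144 + 0.0841 + 0.0004 = 0.2278
O = 0.1251 / √(0.2062 × 0.2278) = 0.1251 / 0.21673 = 0.5772

0.58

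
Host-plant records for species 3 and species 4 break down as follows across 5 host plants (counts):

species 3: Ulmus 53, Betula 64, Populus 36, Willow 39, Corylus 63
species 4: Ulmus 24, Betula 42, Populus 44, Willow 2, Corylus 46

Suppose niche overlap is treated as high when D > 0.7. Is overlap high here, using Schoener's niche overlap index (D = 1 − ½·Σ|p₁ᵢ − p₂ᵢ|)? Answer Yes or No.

Yes

Proportions for species 3 (n=255): 53/255=0.2078, 64/255=0.2510, 36/255=0.1412, 39/255=0.1529, 63/255=0.2471
Proportions for species 4 (n=158): 24/158=0.1519, 42/158=0.2658, 44/158=0.2785, 2/158=0.0127, 46/158=0.2911
Σ|p₁ᵢ − p₂ᵢ| = 0.0559 + 0.0148 + 0.1373 + 0.1402 + 0.0440 = 0.3922
D = 1 − ½ × 0.3922 = 1 − 0.19610 = 0.80390
D = 0.80390 > 0.7 → Yes.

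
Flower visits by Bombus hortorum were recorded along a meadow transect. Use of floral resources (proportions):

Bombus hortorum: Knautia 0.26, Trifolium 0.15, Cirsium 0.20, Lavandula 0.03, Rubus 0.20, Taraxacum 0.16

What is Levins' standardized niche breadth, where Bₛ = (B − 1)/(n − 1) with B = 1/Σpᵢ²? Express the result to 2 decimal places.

Σpᵢ² = 0.26² + 0.15² + 0.20² + 0.03² + 0.20² + 0.16² = 0.0676 + 0.0225 + 0.0400 + 0.0009 + 0.0400 + 0.0256 = 0.1966
B = 1 / 0.1966 = 5.0865
Bₛ = (B − 1)/(n − 1) = (5.0865 − 1)/(6 − 1) = 4.0865/5 = 0.8173

0.82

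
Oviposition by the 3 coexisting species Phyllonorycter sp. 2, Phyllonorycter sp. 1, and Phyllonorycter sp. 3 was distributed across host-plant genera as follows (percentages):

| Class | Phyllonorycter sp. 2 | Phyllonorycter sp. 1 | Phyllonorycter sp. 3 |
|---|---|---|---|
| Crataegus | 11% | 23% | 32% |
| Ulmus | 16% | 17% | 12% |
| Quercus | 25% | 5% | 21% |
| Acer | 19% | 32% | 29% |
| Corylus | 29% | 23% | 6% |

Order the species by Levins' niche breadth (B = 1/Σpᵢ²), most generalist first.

Phyllonorycter sp. 2 > Phyllonorycter sp. 1 > Phyllonorycter sp. 3

Convert percentages to proportions (divide by 100).
Σp_2ᵢ² = 0.11² + 0.16² + 0.25² + 0.19² + 0.29² = 0.0121 + 0.0256 + 0.0625 + 0.0361 + 0.0841 = 0.2204
B_2 = 1 / 0.2204 = 4.5372
Σp_1ᵢ² = 0.23² + 0.17² + 0.05² + 0.32² + 0.23² = 0.0529 + 0.0289 + 0.0025 + 0.1024 + 0.0529 = 0.2396
B_1 = 1 / 0.2396 = 4.1736
Σp_3ᵢ² = 0.32² + 0.12² + 0.21² + 0.29² + 0.06² = 0.1024 + 0.0144 + 0.0441 + 0.0841 + 0.0036 = 0.2486
B_3 = 1 / 0.2486 = 4.0225
Ranking by B (broadest → narrowest): Phyllonorycter sp. 2 (4.54) > Phyllonorycter sp. 1 (4.17) > Phyllonorycter sp. 3 (4.02)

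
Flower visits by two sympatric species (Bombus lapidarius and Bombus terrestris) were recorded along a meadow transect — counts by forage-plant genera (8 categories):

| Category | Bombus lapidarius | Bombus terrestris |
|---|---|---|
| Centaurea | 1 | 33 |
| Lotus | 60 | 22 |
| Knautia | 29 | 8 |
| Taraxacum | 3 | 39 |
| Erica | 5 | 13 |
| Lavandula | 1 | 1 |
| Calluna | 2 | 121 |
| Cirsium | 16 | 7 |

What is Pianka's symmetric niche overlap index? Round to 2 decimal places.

0.23

Proportions for Bombus lapidarius (n=117): 1/117=0.0085, 60/117=0.5128, 29/117=0.2479, 3/117=0.0256, 5/117=0.0427, 1/117=0.0085, 2/117=0.0171, 16/117=0.1368
Proportions for Bombus terrestris (n=244): 33/244=0.1352, 22/244=0.0902, 8/244=0.0328, 39/244=0.1598, 13/244=0.0533, 1/244=0.0041, 121/244=0.4959, 7/244=0.0287
Σ p₁ᵢp₂ᵢ = 0.001149 + 0.046255 + 0.008131 + 0.004091 + 0.002276 + 0.000035 + 0.008480 + 0.003926 = 0.074343
Σp_1ᵢ² = 0.0085² + 0.5128² + 0.2479² + 0.0256² + 0.0427² + 0.0085² + 0.0171² + 0.1368² = 0.000072 + 0.262964 + 0.061454 + 0.000655 + 0.001823 + 0.000072 + 0.000292 + 0.018714 = 0.346046
Σp_2ᵢ² = 0.1352² + 0.0902² + 0.0328² + 0.1598² + 0.0533² + 0.0041² + 0.4959² + 0.0287² = 0.018279 + 0.008136 + 0.001076 + 0.025536 + 0.002841 + 0.000017 + 0.245917 + 0.000824 = 0.302626
O = 0.074343 / √(0.346046 × 0.302626) = 0.074343 / 0.3236086 = 0.2297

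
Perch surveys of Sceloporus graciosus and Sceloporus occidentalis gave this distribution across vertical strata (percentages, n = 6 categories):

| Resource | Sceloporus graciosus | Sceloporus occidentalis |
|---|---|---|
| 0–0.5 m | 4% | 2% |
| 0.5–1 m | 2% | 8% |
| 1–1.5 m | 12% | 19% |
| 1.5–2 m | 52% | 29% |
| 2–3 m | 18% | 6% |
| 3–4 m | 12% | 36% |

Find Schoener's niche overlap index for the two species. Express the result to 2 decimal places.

Convert percentages to proportions (divide by 100).
Σ|p₁ᵢ − p₂ᵢ| = 0.02 + 0.06 + 0.07 + 0.23 + 0.12 + 0.24 = 0.74
D = 1 − ½ × 0.74 = 1 − 0.370 = 0.6300

0.63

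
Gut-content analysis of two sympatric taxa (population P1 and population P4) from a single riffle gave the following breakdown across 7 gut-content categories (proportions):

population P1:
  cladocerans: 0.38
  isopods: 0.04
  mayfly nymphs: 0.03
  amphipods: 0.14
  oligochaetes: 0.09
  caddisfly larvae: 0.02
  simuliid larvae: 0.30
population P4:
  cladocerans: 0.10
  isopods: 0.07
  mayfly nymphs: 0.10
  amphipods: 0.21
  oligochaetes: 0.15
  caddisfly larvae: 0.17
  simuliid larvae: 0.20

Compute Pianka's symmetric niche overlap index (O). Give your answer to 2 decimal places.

Σ p₁ᵢp₂ᵢ = 0.0380 + 0.0028 + 0.0030 + 0.0294 + 0.0135 + 0.0034 + 0.0600 = 0.1501
Σp_1ᵢ² = 0.38² + 0.04² + 0.03² + 0.14² + 0.09² + 0.02² + 0.30² = 0.1444 + 0.0016 + 0.0009 + 0.0196 + 0.0081 + 0.0004 + 0.0900 = 0.2650
Σp_2ᵢ² = 0.10² + 0.07² + 0.10² + 0.21² + 0.15² + 0.17² + 0.20² = 0.0100 + 0.0049 + 0.0100 + 0.0441 + 0.0225 + 0.0289 + 0.0400 = 0.1604
O = 0.1501 / √(0.2650 × 0.1604) = 0.1501 / 0.20617 = 0.7280

0.73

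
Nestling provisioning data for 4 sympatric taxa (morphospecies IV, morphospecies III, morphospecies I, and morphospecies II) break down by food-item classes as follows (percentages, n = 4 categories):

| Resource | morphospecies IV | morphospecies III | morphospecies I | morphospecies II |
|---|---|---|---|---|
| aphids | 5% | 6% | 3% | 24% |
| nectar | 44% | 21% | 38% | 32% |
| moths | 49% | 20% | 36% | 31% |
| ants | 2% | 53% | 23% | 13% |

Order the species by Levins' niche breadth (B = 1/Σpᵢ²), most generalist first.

morphospecies II > morphospecies I > morphospecies III > morphospecies IV

Convert percentages to proportions (divide by 100).
Σp_IVᵢ² = 0.05² + 0.44² + 0.49² + 0.02² = 0.0025 + 0.1936 + 0.2401 + 0.0004 = 0.4366
B_IV = 1 / 0.4366 = 2.2904
Σp_IIIᵢ² = 0.06² + 0.21² + 0.20² + 0.53² = 0.0036 + 0.0441 + 0.0400 + 0.2809 = 0.3686
B_III = 1 / 0.3686 = 2.7130
Σp_Iᵢ² = 0.03² + 0.38² + 0.36² + 0.23² = 0.0009 + 0.1444 + 0.1296 + 0.0529 = 0.3278
B_I = 1 / 0.3278 = 3.0506
Σp_IIᵢ² = 0.24² + 0.32² + 0.31² + 0.13² = 0.0576 + 0.1024 + 0.0961 + 0.0169 = 0.2730
B_II = 1 / 0.2730 = 3.6630
Ranking by B (broadest → narrowest): morphospecies II (3.66) > morphospecies I (3.05) > morphospecies III (2.71) > morphospecies IV (2.29)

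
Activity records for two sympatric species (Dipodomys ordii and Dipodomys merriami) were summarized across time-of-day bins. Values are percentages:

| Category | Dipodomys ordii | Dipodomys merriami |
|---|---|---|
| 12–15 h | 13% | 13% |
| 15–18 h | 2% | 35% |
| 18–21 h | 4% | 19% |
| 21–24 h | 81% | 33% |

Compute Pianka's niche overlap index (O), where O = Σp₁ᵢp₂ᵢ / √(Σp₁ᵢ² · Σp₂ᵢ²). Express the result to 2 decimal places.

Convert percentages to proportions (divide by 100).
Σ p₁ᵢp₂ᵢ = 0.0169 + 0.0070 + 0.0076 + 0.2673 = 0.2988
Σp_1ᵢ² = 0.13² + 0.02² + 0.04² + 0.81² = 0.0169 + 0.0004 + 0.0016 + 0.6561 = 0.6750
Σp_2ᵢ² = 0.13² + 0.35² + 0.19² + 0.33² = 0.0169 + 0.1225 + 0.0361 + 0.1089 = 0.2844
O = 0.2988 / √(0.6750 × 0.2844) = 0.2988 / 0.43814 = 0.6820

0.68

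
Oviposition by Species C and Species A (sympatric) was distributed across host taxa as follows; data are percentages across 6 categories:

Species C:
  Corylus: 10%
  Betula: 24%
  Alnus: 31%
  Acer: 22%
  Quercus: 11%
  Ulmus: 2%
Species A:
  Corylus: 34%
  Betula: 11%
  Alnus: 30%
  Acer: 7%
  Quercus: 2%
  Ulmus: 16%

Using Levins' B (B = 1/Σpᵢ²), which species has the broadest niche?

Species C

Convert percentages to proportions (divide by 100).
Σp_Cᵢ² = 0.10² + 0.24² + 0.31² + 0.22² + 0.11² + 0.02² = 0.0100 + 0.0576 + 0.0961 + 0.0484 + 0.0121 + 0.0004 = 0.2246
B_C = 1 / 0.2246 = 4.4524
Σp_Aᵢ² = 0.34² + 0.11² + 0.30² + 0.07² + 0.02² + 0.16² = 0.1156 + 0.0121 + 0.0900 + 0.0049 + 0.0004 + 0.0256 = 0.2486
B_A = 1 / 0.2486 = 4.0225
Highest B → broadest niche (most generalist): Species C (B = 4.45).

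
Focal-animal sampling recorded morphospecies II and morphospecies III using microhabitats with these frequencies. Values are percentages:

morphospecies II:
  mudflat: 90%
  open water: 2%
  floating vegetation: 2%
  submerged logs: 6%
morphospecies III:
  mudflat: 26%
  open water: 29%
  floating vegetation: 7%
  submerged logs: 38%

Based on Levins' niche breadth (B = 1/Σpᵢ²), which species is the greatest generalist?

morphospecies III

Convert percentages to proportions (divide by 100).
Σp_IIᵢ² = 0.90² + 0.02² + 0.02² + 0.06² = 0.8100 + 0.0004 + 0.0004 + 0.0036 = 0.8144
B_II = 1 / 0.8144 = 1.2279
Σp_IIIᵢ² = 0.26² + 0.29² + 0.07² + 0.38² = 0.0676 + 0.0841 + 0.0049 + 0.1444 = 0.3010
B_III = 1 / 0.3010 = 3.3223
Highest B → broadest niche (most generalist): morphospecies III (B = 3.32).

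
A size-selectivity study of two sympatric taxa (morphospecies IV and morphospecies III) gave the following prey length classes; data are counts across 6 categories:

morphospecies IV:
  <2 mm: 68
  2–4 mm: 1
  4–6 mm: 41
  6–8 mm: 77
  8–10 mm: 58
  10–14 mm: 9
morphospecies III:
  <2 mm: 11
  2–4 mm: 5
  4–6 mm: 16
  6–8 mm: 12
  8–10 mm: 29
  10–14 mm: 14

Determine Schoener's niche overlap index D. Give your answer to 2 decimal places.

0.69

Proportions for morphospecies IV (n=254): 68/254=0.2677, 1/254=0.0039, 41/254=0.1614, 77/254=0.3031, 58/254=0.2283, 9/254=0.0354
Proportions for morphospecies III (n=87): 11/87=0.1264, 5/87=0.0575, 16/87=0.1839, 12/87=0.1379, 29/87=0.3333, 14/87=0.1609
Σ|p₁ᵢ − p₂ᵢ| = 0.1413 + 0.0536 + 0.0225 + 0.1652 + 0.1050 + 0.1255 = 0.6131
D = 1 − ½ × 0.6131 = 1 − 0.30655 = 0.69345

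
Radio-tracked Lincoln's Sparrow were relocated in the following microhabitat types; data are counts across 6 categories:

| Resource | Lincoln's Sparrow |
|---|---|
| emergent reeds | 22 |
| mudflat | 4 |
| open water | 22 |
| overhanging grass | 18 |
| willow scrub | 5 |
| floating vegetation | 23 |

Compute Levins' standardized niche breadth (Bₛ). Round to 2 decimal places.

Proportions for Lincoln's Sparrow (n=94): 22/94=0.2340, 4/94=0.0426, 22/94=0.2340, 18/94=0.1915, 5/94=0.0532, 23/94=0.2447
Σpᵢ² = 0.2340² + 0.0426² + 0.2340² + 0.1915² + 0.0532² + 0.2447² = 0.054756 + 0.001815 + 0.054756 + 0.036672 + 0.002830 + 0.059878 = 0.210707
B = 1 / 0.210707 = 4.7459
Bₛ = (B − 1)/(n − 1) = (4.7459 − 1)/(6 − 1) = 3.7459/5 = 0.7492

0.75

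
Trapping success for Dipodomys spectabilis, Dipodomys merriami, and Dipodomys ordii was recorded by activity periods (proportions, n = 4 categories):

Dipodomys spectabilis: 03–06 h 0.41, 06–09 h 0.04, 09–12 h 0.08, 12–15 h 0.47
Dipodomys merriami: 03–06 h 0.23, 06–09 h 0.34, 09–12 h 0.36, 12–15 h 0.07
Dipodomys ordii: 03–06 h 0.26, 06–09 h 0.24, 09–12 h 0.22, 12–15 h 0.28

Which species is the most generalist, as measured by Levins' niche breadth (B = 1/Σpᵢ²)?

Σp_specᵢ² = 0.41² + 0.04² + 0.08² + 0.47² = 0.1681 + 0.0016 + 0.0064 + 0.2209 = 0.3970
B_spec = 1 / 0.3970 = 2.5189
Σp_merrᵢ² = 0.23² + 0.34² + 0.36² + 0.07² = 0.0529 + 0.1156 + 0.1296 + 0.0049 = 0.3030
B_merr = 1 / 0.3030 = 3.3003
Σp_ordiᵢ² = 0.26² + 0.24² + 0.22² + 0.28² = 0.0676 + 0.0576 + 0.0484 + 0.0784 = 0.2520
B_ordi = 1 / 0.2520 = 3.9683
Highest B → broadest niche (most generalist): Dipodomys ordii (B = 3.97).

Dipodomys ordii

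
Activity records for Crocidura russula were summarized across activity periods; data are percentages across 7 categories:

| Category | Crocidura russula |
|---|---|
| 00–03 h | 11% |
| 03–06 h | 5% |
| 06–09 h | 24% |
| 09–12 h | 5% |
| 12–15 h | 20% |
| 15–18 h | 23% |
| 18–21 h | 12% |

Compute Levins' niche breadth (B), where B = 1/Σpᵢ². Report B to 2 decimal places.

5.49

Convert percentages to proportions (divide by 100).
Σpᵢ² = 0.11² + 0.05² + 0.24² + 0.05² + 0.20² + 0.23² + 0.12² = 0.0121 + 0.0025 + 0.0576 + 0.0025 + 0.0400 + 0.0529 + 0.0144 = 0.1820
B = 1 / 0.1820 = 5.4945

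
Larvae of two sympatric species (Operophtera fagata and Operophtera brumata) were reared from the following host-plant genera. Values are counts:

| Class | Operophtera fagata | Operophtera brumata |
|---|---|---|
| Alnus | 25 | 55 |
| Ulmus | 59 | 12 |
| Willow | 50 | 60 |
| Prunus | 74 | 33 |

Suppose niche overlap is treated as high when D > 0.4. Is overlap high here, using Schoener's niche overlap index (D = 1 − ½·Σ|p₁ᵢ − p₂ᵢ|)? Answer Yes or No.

Proportions for Operophtera fagata (n=208): 25/208=0.1202, 59/208=0.2837, 50/208=0.2404, 74/208=0.3558
Proportions for Operophtera brumata (n=160): 55/160=0.3438, 12/160=0.0750, 60/160=0.3750, 33/160=0.2063
Σ|p₁ᵢ − p₂ᵢ| = 0.2236 + 0.2087 + 0.1346 + 0.1495 = 0.7164
D = 1 − ½ × 0.7164 = 1 − 0.35820 = 0.64180
D = 0.64180 > 0.4 → Yes.

Yes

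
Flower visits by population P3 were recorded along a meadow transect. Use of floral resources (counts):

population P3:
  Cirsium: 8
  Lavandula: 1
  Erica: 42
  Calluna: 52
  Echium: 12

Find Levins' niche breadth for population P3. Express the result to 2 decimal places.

2.83

Proportions for population P3 (n=115): 8/115=0.0696, 1/115=0.0087, 42/115=0.3652, 52/115=0.4522, 12/115=0.1043
Σpᵢ² = 0.0696² + 0.0087² + 0.3652² + 0.4522² + 0.1043² = 0.004844 + 0.000076 + 0.133371 + 0.204485 + 0.010878 = 0.353654
B = 1 / 0.353654 = 2.8276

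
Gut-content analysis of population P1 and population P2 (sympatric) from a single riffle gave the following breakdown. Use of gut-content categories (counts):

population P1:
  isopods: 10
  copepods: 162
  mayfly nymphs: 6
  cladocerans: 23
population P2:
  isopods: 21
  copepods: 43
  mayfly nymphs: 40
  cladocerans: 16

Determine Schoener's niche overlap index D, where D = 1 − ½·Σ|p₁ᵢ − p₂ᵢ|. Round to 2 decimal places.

Proportions for population P1 (n=201): 10/201=0.0498, 162/201=0.8060, 6/201=0.0299, 23/201=0.1144
Proportions for population P2 (n=120): 21/120=0.1750, 43/120=0.3583, 40/120=0.3333, 16/120=0.1333
Σ|p₁ᵢ − p₂ᵢ| = 0.1252 + 0.4477 + 0.3034 + 0.0189 = 0.8952
D = 1 − ½ × 0.8952 = 1 − 0.44760 = 0.55240

0.55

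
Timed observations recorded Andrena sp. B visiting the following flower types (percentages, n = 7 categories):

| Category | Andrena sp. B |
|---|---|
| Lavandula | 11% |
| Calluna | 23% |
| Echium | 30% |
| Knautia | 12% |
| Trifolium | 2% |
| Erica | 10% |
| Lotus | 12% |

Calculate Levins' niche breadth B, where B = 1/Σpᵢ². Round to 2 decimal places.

5.15

Convert percentages to proportions (divide by 100).
Σpᵢ² = 0.11² + 0.23² + 0.30² + 0.12² + 0.02² + 0.10² + 0.12² = 0.0121 + 0.0529 + 0.0900 + 0.0144 + 0.0004 + 0.0100 + 0.0144 = 0.1942
B = 1 / 0.1942 = 5.1493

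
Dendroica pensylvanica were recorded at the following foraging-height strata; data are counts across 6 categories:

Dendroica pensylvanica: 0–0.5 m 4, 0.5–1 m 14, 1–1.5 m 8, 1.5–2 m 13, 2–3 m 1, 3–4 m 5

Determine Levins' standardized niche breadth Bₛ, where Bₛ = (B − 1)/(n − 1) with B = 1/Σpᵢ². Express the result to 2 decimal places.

0.66

Proportions for Dendroica pensylvanica (n=45): 4/45=0.0889, 14/45=0.3111, 8/45=0.1778, 13/45=0.2889, 1/45=0.0222, 5/45=0.1111
Σpᵢ² = 0.0889² + 0.3111² + 0.1778² + 0.2889² + 0.0222² + 0.1111² = 0.007903 + 0.096783 + 0.031613 + 0.083463 + 0.000493 + 0.012343 = 0.232598
B = 1 / 0.232598 = 4.2993
Bₛ = (B − 1)/(n − 1) = (4.2993 − 1)/(6 − 1) = 3.2993/5 = 0.6599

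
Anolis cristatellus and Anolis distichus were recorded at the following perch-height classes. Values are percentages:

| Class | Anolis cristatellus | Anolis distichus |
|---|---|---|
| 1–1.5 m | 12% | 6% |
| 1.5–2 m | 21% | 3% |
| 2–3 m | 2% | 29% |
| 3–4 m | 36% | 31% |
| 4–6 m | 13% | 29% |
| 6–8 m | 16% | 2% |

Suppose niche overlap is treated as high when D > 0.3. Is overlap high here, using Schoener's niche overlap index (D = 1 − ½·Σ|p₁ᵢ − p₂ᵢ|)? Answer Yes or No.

Yes

Convert percentages to proportions (divide by 100).
Σ|p₁ᵢ − p₂ᵢ| = 0.06 + 0.18 + 0.27 + 0.05 + 0.16 + 0.14 = 0.86
D = 1 − ½ × 0.86 = 1 − 0.430 = 0.5700
D = 0.5700 > 0.3 → Yes.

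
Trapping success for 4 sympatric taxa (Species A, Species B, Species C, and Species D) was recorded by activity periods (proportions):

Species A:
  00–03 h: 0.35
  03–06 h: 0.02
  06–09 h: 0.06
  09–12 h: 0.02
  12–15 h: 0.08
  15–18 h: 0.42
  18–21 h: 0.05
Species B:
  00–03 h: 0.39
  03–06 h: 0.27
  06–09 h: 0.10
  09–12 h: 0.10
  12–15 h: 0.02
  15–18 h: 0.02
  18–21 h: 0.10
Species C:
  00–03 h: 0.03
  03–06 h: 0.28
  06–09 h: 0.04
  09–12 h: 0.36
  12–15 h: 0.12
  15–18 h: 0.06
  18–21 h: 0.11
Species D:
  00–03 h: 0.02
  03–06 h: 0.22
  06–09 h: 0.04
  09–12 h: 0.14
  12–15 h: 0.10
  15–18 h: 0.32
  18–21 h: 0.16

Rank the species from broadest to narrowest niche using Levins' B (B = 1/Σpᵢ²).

Σp_Aᵢ² = 0.35² + 0.02² + 0.06² + 0.02² + 0.08² + 0.42² + 0.05² = 0.1225 + 0.0004 + 0.0036 + 0.0004 + 0.0064 + 0.1764 + 0.0025 = 0.3122
B_A = 1 / 0.3122 = 3.2031
Σp_Bᵢ² = 0.39² + 0.27² + 0.10² + 0.10² + 0.02² + 0.02² + 0.10² = 0.1521 + 0.0729 + 0.0100 + 0.0100 + 0.0004 + 0.0004 + 0.0100 = 0.2558
B_B = 1 / 0.2558 = 3.9093
Σp_Cᵢ² = 0.03² + 0.28² + 0.04² + 0.36² + 0.12² + 0.06² + 0.11² = 0.0009 + 0.0784 + 0.0016 + 0.1296 + 0.0144 + 0.0036 + 0.0121 = 0.2406
B_C = 1 / 0.2406 = 4.1563
Σp_Dᵢ² = 0.02² + 0.22² + 0.04² + 0.14² + 0.10² + 0.32² + 0.16² = 0.0004 + 0.0484 + 0.0016 + 0.0196 + 0.0100 + 0.1024 + 0.0256 = 0.2080
B_D = 1 / 0.2080 = 4.8077
Ranking by B (broadest → narrowest): Species D (4.81) > Species C (4.16) > Species B (3.91) > Species A (3.20)

Species D > Species C > Species B > Species A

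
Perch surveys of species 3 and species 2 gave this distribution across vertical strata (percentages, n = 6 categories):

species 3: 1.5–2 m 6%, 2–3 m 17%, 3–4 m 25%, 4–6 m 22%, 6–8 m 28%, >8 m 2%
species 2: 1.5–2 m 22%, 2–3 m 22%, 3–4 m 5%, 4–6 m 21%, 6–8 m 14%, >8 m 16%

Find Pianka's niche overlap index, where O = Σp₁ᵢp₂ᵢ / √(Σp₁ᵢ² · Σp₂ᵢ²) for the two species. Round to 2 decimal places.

Convert percentages to proportions (divide by 100).
Σ p₁ᵢp₂ᵢ = 0.0132 + 0.0374 + 0.0125 + 0.0462 + 0.0392 + 0.0032 = 0.1517
Σp_1ᵢ² = 0.06² + 0.17² + 0.25² + 0.22² + 0.28² + 0.02² = 0.0036 + 0.0289 + 0.0625 + 0.0484 + 0.0784 + 0.0004 = 0.2222
Σp_2ᵢ² = 0.22² + 0.22² + 0.05² + 0.21² + 0.14² + 0.16² = 0.0484 + 0.0484 + 0.0025 + 0.0441 + 0.0196 + 0.0256 = 0.1886
O = 0.1517 / √(0.2222 × 0.1886) = 0.1517 / 0.20471 = 0.7410

0.74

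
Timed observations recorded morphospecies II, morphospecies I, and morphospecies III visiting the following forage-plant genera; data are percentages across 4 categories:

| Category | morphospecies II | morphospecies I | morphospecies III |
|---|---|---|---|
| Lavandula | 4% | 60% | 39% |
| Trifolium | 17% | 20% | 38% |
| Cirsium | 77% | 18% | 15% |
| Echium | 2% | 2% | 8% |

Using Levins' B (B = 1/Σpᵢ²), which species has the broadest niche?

Convert percentages to proportions (divide by 100).
Σp_IIᵢ² = 0.04² + 0.17² + 0.77² + 0.02² = 0.0016 + 0.0289 + 0.5929 + 0.0004 = 0.6238
B_II = 1 / 0.6238 = 1.6031
Σp_Iᵢ² = 0.60² + 0.20² + 0.18² + 0.02² = 0.3600 + 0.0400 + 0.0324 + 0.0004 = 0.4328
B_I = 1 / 0.4328 = 2.3105
Σp_IIIᵢ² = 0.39² + 0.38² + 0.15² + 0.08² = 0.1521 + 0.1444 + 0.0225 + 0.0064 = 0.3254
B_III = 1 / 0.3254 = 3.0731
Highest B → broadest niche (most generalist): morphospecies III (B = 3.07).

morphospecies III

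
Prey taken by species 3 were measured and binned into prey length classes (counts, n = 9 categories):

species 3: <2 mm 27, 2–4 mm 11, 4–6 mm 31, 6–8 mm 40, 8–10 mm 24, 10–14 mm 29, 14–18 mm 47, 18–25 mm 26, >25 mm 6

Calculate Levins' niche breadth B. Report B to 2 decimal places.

Proportions for species 3 (n=241): 27/241=0.1120, 11/241=0.0456, 31/241=0.1286, 40/241=0.1660, 24/241=0.0996, 29/241=0.1203, 47/241=0.1950, 26/241=0.1079, 6/241=0.0249
Σpᵢ² = 0.1120² + 0.0456² + 0.1286² + 0.1660² + 0.0996² + 0.1203² + 0.1950² + 0.1079² + 0.0249² = 0.012544 + 0.002079 + 0.016538 + 0.027556 + 0.009920 + 0.014472 + 0.038025 + 0.011642 + 0.000620 = 0.133396
B = 1 / 0.133396 = 7.4965

7.50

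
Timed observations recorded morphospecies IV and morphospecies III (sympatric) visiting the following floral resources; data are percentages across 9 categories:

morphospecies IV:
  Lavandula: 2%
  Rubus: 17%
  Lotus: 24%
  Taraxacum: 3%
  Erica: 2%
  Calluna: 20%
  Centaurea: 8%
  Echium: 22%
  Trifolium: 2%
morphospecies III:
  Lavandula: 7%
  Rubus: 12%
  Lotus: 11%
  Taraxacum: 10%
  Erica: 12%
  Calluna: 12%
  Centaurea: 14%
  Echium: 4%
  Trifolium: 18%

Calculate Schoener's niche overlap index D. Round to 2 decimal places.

0.56

Convert percentages to proportions (divide by 100).
Σ|p₁ᵢ − p₂ᵢ| = 0.05 + 0.05 + 0.13 + 0.07 + 0.10 + 0.08 + 0.06 + 0.18 + 0.16 = 0.88
D = 1 − ½ × 0.88 = 1 − 0.440 = 0.5600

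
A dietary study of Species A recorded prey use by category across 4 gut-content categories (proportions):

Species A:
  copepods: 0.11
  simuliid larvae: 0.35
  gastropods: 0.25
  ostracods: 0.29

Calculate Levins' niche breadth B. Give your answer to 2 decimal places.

3.56

Σpᵢ² = 0.11² + 0.35² + 0.25² + 0.29² = 0.0121 + 0.1225 + 0.0625 + 0.0841 = 0.2812
B = 1 / 0.2812 = 3.5562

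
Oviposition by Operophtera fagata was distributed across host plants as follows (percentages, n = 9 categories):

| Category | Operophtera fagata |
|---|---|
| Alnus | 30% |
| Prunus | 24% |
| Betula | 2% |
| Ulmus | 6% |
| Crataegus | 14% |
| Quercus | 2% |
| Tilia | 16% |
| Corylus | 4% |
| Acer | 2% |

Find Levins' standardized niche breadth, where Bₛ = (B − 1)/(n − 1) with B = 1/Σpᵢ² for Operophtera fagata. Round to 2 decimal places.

Convert percentages to proportions (divide by 100).
Σpᵢ² = 0.30² + 0.24² + 0.02² + 0.06² + 0.14² + 0.02² + 0.16² + 0.04² + 0.02² = 0.0900 + 0.0576 + 0.0004 + 0.0036 + 0.0196 + 0.0004 + 0.0256 + 0.0016 + 0.0004 = 0.1992
B = 1 / 0.1992 = 5.0201
Bₛ = (B − 1)/(n − 1) = (5.0201 − 1)/(9 − 1) = 4.0201/8 = 0.5025

0.50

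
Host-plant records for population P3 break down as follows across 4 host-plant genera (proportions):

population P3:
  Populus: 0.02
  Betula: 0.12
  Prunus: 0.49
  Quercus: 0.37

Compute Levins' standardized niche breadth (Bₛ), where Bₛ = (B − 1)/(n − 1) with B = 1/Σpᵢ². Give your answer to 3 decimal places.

Σpᵢ² = 0.02² + 0.12² + 0.49² + 0.37² = 0.0004 + 0.0144 + 0.2401 + 0.1369 = 0.3918
B = 1 / 0.3918 = 2.55232
Bₛ = (B − 1)/(n − 1) = (2.55232 − 1)/(4 − 1) = 1.55232/3 = 0.51744

0.517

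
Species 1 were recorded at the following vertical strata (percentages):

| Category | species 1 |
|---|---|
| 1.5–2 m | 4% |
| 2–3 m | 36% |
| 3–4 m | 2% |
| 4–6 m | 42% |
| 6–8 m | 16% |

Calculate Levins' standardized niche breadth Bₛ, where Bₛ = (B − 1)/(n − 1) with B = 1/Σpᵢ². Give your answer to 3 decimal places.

Convert percentages to proportions (divide by 100).
Σpᵢ² = 0.04² + 0.36² + 0.02² + 0.42² + 0.16² = 0.0016 + 0.1296 + 0.0004 + 0.1764 + 0.0256 = 0.3336
B = 1 / 0.3336 = 2.99760
Bₛ = (B − 1)/(n − 1) = (2.99760 − 1)/(5 − 1) = 1.99760/4 = 0.49940

0.499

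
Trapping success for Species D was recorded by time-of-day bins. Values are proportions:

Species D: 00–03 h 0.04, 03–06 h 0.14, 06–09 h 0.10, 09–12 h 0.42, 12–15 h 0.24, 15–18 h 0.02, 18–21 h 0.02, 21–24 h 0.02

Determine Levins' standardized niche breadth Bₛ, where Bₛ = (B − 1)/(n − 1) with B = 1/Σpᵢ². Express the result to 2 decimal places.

Σpᵢ² = 0.04² + 0.14² + 0.10² + 0.42² + 0.24² + 0.02² + 0.02² + 0.02² = 0.0016 + 0.0196 + 0.0100 + 0.1764 + 0.0576 + 0.0004 + 0.0004 + 0.0004 = 0.2664
B = 1 / 0.2664 = 3.7538
Bₛ = (B − 1)/(n − 1) = (3.7538 − 1)/(8 − 1) = 2.7538/7 = 0.3934

0.39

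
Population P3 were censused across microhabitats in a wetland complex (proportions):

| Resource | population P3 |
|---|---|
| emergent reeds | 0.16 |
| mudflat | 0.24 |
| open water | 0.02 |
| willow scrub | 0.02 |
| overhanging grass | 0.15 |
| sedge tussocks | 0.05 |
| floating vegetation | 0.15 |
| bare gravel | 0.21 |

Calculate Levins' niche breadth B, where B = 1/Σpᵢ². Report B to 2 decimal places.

5.69

Σpᵢ² = 0.16² + 0.24² + 0.02² + 0.02² + 0.15² + 0.05² + 0.15² + 0.21² = 0.0256 + 0.0576 + 0.0004 + 0.0004 + 0.0225 + 0.0025 + 0.0225 + 0.0441 = 0.1756
B = 1 / 0.1756 = 5.6948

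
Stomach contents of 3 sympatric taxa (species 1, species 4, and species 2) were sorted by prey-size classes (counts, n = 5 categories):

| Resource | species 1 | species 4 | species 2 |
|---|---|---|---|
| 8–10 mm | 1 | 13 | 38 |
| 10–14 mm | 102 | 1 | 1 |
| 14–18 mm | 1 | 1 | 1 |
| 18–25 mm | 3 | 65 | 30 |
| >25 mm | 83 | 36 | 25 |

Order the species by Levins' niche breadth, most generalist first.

Proportions for species 1 (n=190): 1/190=0.0053, 102/190=0.5368, 1/190=0.0053, 3/190=0.0158, 83/190=0.4368
Proportions for species 4 (n=116): 13/116=0.1121, 1/116=0.0086, 1/116=0.0086, 65/116=0.5603, 36/116=0.3103
Proportions for species 2 (n=95): 38/95=0.4000, 1/95=0.0105, 1/95=0.0105, 30/95=0.3158, 25/95=0.2632
Σp_1ᵢ² = 0.0053² + 0.5368² + 0.0053² + 0.0158² + 0.4368² = 0.000028 + 0.288154 + 0.000028 + 0.000250 + 0.190794 = 0.479254
B_1 = 1 / 0.479254 = 2.0866
Σp_4ᵢ² = 0.1121² + 0.0086² + 0.0086² + 0.5603² + 0.3103² = 0.012566 + 0.000074 + 0.000074 + 0.313936 + 0.096286 = 0.422936
B_4 = 1 / 0.422936 = 2.3644
Σp_2ᵢ² = 0.4000² + 0.0105² + 0.0105² + 0.3158² + 0.2632² = 0.160000 + 0.000110 + 0.000110 + 0.099730 + 0.069274 = 0.329224
B_2 = 1 / 0.329224 = 3.0374
Ranking by B (broadest → narrowest): species 2 (3.04) > species 4 (2.36) > species 1 (2.09)

species 2 > species 4 > species 1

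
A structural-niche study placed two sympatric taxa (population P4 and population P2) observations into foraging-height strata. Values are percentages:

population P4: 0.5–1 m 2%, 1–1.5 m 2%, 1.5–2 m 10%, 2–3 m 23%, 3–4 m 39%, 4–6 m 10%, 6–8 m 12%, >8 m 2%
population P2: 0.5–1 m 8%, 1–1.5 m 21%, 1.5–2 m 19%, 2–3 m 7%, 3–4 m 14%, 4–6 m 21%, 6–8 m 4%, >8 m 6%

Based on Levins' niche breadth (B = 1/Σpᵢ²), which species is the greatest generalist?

population P2

Convert percentages to proportions (divide by 100).
Σp_P4ᵢ² = 0.02² + 0.02² + 0.10² + 0.23² + 0.39² + 0.10² + 0.12² + 0.02² = 0.0004 + 0.0004 + 0.0100 + 0.0529 + 0.1521 + 0.0100 + 0.0144 + 0.0004 = 0.2406
B_P4 = 1 / 0.2406 = 4.1563
Σp_P2ᵢ² = 0.08² + 0.21² + 0.19² + 0.07² + 0.14² + 0.21² + 0.04² + 0.06² = 0.0064 + 0.0441 + 0.0361 + 0.0049 + 0.0196 + 0.0441 + 0.0016 + 0.0036 = 0.1604
B_P2 = 1 / 0.1604 = 6.2344
Highest B → broadest niche (most generalist): population P2 (B = 6.23).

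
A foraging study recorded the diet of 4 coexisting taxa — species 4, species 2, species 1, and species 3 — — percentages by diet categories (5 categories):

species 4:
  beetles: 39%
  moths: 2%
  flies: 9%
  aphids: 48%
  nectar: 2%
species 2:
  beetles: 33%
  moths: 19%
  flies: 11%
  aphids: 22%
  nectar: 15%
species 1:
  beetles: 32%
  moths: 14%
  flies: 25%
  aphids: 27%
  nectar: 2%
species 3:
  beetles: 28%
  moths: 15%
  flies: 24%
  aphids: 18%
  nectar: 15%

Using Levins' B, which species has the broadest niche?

species 3

Convert percentages to proportions (divide by 100).
Σp_4ᵢ² = 0.39² + 0.02² + 0.09² + 0.48² + 0.02² = 0.1521 + 0.0004 + 0.0081 + 0.2304 + 0.0004 = 0.3914
B_4 = 1 / 0.3914 = 2.5549
Σp_2ᵢ² = 0.33² + 0.19² + 0.11² + 0.22² + 0.15² = 0.1089 + 0.0361 + 0.0121 + 0.0484 + 0.0225 = 0.2280
B_2 = 1 / 0.2280 = 4.3860
Σp_1ᵢ² = 0.32² + 0.14² + 0.25² + 0.27² + 0.02² = 0.1024 + 0.0196 + 0.0625 + 0.0729 + 0.0004 = 0.2578
B_1 = 1 / 0.2578 = 3.8790
Σp_3ᵢ² = 0.28² + 0.15² + 0.24² + 0.18² + 0.15² = 0.0784 + 0.0225 + 0.0576 + 0.0324 + 0.0225 = 0.2134
B_3 = 1 / 0.2134 = 4.6860
Highest B → broadest niche (most generalist): species 3 (B = 4.69).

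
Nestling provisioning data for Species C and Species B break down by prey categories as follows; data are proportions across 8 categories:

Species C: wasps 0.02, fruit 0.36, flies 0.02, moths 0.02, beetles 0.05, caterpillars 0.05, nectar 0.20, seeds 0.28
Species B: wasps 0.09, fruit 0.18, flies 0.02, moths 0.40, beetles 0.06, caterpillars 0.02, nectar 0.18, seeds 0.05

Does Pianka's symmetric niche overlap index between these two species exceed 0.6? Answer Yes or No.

Σ p₁ᵢp₂ᵢ = 0.0018 + 0.0648 + 0.0004 + 0.0080 + 0.0030 + 0.0010 + 0.0360 + 0.0140 = 0.1290
Σp_1ᵢ² = 0.02² + 0.36² + 0.02² + 0.02² + 0.05² + 0.05² + 0.20² + 0.28² = 0.0004 + 0.1296 + 0.0004 + 0.0004 + 0.0025 + 0.0025 + 0.0400 + 0.0784 = 0.2542
Σp_2ᵢ² = 0.09² + 0.18² + 0.02² + 0.40² + 0.06² + 0.02² + 0.18² + 0.05² = 0.0081 + 0.0324 + 0.0004 + 0.1600 + 0.0036 + 0.0004 + 0.0324 + 0.0025 = 0.2398
O = 0.1290 / √(0.2542 × 0.2398) = 0.1290 / 0.24690 = 0.5225
O = 0.5225 < 0.6 → No.

No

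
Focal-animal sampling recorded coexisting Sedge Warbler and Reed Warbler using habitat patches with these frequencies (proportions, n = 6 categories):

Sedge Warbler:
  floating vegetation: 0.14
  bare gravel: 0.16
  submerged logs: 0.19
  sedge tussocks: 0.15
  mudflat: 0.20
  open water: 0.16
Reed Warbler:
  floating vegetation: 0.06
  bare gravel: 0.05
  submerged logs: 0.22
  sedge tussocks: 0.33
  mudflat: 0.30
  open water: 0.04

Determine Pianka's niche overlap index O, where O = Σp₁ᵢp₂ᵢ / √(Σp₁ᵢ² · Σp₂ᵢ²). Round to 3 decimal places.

Σ p₁ᵢp₂ᵢ = 0.0084 + 0.0080 + 0.0418 + 0.0495 + 0.0600 + 0.0064 = 0.1741
Σp_1ᵢ² = 0.14² + 0.16² + 0.19² + 0.15² + 0.20² + 0.16² = 0.0196 + 0.0256 + 0.0361 + 0.0225 + 0.0400 + 0.0256 = 0.1694
Σp_2ᵢ² = 0.06² + 0.05² + 0.22² + 0.33² + 0.30² + 0.04² = 0.0036 + 0.0025 + 0.0484 + 0.1089 + 0.0900 + 0.0016 = 0.2550
O = 0.1741 / √(0.1694 × 0.2550) = 0.1741 / 0.207839 = 0.83767

0.838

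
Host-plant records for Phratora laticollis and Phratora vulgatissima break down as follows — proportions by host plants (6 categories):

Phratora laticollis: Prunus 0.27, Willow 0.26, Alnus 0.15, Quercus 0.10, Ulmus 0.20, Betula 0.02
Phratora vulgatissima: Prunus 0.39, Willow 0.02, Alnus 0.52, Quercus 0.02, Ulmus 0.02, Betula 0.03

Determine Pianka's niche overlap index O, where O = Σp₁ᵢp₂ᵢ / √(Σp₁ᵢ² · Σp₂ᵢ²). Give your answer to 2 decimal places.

Σ p₁ᵢp₂ᵢ = 0.1053 + 0.0052 + 0.0780 + 0.0020 + 0.0040 + 0.0006 = 0.1951
Σp_1ᵢ² = 0.27² + 0.26² + 0.15² + 0.10² + 0.20² + 0.02² = 0.0729 + 0.0676 + 0.0225 + 0.0100 + 0.0400 + 0.0004 = 0.2134
Σp_2ᵢ² = 0.39² + 0.02² + 0.52² + 0.02² + 0.02² + 0.03² = 0.1521 + 0.0004 + 0.2704 + 0.0004 + 0.0004 + 0.0009 = 0.4246
O = 0.1951 / √(0.2134 × 0.4246) = 0.1951 / 0.30101 = 0.6482

0.65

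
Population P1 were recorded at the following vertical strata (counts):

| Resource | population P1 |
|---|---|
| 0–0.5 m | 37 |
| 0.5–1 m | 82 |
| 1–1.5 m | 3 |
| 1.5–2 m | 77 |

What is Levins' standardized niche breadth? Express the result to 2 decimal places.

Proportions for population P1 (n=199): 37/199=0.1859, 82/199=0.4121, 3/199=0.0151, 77/199=0.3869
Σpᵢ² = 0.1859² + 0.4121² + 0.0151² + 0.3869² = 0.034559 + 0.169826 + 0.000228 + 0.149692 = 0.354305
B = 1 / 0.354305 = 2.8224
Bₛ = (B − 1)/(n − 1) = (2.8224 − 1)/(4 − 1) = 1.8224/3 = 0.6075

0.61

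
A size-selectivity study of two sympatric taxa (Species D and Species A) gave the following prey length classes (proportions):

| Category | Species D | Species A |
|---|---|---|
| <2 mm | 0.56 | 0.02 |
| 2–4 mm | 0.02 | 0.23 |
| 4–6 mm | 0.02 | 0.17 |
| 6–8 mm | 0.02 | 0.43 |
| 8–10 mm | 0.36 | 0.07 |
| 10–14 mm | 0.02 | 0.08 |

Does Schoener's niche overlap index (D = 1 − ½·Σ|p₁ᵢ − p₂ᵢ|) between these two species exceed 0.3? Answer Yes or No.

Σ|p₁ᵢ − p₂ᵢ| = 0.54 + 0.21 + 0.15 + 0.41 + 0.29 + 0.06 = 1.66
D = 1 − ½ × 1.66 = 1 − 0.830 = 0.1700
D = 0.1700 < 0.3 → No.

No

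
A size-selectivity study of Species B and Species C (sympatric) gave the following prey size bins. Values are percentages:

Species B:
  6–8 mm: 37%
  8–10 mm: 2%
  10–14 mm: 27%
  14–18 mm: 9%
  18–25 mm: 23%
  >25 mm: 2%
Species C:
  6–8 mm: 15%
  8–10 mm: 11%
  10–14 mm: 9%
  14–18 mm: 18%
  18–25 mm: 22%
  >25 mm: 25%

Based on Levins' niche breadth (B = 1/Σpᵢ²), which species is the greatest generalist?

Species C

Convert percentages to proportions (divide by 100).
Σp_Bᵢ² = 0.37² + 0.02² + 0.27² + 0.09² + 0.23² + 0.02² = 0.1369 + 0.0004 + 0.0729 + 0.0081 + 0.0529 + 0.0004 = 0.2716
B_B = 1 / 0.2716 = 3.6819
Σp_Cᵢ² = 0.15² + 0.11² + 0.09² + 0.18² + 0.22² + 0.25² = 0.0225 + 0.0121 + 0.0081 + 0.0324 + 0.0484 + 0.0625 = 0.1860
B_C = 1 / 0.1860 = 5.3763
Highest B → broadest niche (most generalist): Species C (B = 5.38).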